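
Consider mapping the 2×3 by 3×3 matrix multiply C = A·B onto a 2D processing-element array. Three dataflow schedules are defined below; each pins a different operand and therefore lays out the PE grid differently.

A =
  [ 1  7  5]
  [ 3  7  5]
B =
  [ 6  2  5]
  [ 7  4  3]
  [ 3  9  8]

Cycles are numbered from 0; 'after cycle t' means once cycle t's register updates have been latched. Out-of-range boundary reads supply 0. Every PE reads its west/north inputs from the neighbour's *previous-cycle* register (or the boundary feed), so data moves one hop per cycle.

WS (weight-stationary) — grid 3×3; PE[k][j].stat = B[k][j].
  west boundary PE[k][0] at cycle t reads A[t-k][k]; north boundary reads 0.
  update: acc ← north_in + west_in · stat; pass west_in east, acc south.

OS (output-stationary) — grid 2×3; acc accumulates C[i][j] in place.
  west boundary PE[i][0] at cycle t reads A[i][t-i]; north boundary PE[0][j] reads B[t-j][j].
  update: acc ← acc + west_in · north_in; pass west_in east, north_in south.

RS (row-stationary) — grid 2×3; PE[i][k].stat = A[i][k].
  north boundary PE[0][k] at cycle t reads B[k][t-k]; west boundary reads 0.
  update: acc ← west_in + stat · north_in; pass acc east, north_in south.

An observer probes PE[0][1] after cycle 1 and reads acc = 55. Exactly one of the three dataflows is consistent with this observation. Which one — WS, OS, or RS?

— WS: 3×3; PE[0][1] trace:
  after 0 — PE[0][1] acc=0, pass-E 0, pass-S 0
  after 1 — PE[0][1] acc=2, pass-E 1, pass-S 2
— OS: 2×3; PE[0][1] trace:
  after 0 — PE[0][1] acc=0, pass-E 0, pass-S 0
  after 1 — PE[0][1] acc=2, pass-E 1, pass-S 2
— RS: 2×3; PE[0][1] trace:
  after 0 — PE[0][1] acc=0, pass-E 0, pass-S 0
  after 1 — PE[0][1] acc=55, pass-E 55, pass-S 7

dataflow = RS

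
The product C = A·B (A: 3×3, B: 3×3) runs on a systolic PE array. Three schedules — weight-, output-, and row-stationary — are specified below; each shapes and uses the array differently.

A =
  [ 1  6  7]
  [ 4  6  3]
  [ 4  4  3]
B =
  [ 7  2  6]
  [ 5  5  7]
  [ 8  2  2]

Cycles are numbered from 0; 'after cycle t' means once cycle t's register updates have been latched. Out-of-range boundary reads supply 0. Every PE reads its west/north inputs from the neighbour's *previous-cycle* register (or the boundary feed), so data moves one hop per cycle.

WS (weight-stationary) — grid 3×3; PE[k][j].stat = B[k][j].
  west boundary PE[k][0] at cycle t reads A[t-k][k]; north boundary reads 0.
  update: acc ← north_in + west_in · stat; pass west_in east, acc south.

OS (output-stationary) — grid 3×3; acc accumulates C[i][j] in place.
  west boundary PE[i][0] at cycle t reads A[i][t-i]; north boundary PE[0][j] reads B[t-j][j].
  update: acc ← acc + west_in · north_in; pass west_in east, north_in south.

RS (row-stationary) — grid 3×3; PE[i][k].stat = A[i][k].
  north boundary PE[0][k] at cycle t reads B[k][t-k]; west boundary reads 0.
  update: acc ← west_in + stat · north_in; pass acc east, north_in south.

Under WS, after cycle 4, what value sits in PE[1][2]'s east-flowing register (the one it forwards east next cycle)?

register = 6

WS on a 3×3 grid — tracing PE[1][2] and its feeders:
  c0 r0c2: 0 / 0 / 0
  c0 r1c1: 0 / 0 / 0
  c0 r1c2: 0 / 0 / 0
  c1 r0c2: 0 / 0 / 0
  c1 r1c1: 0 / 0 / 0
  c1 r1c2: 0 / 0 / 0
  c2 r0c2: 6 / 1 / 6
  c2 r1c1: 32 / 6 / 32
  c2 r1c2: 0 / 0 / 0
  c3 r0c2: 24 / 4 / 24
  c3 r1c1: 38 / 6 / 38
  c3 r1c2: 48 / 6 / 48
  c4 r0c2: 24 / 4 / 24
  c4 r1c1: 28 / 4 / 28
  c4 r1c2: 66 / 6 / 66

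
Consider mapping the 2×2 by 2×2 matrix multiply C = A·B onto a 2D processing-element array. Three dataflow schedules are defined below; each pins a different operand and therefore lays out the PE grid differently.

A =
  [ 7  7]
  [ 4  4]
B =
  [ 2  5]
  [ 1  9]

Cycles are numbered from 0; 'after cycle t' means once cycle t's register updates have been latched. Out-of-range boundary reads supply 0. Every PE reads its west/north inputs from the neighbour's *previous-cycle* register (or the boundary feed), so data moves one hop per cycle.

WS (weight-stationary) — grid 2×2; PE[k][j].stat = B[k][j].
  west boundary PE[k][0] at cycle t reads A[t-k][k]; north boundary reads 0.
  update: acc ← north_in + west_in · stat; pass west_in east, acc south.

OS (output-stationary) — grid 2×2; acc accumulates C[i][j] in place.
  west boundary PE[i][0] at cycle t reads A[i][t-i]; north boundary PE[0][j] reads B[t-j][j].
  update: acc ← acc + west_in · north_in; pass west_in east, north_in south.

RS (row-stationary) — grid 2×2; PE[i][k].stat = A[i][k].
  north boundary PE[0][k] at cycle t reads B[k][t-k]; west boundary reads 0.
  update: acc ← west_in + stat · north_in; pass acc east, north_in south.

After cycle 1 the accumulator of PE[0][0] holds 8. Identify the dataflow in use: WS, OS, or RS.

WS [2×2] PE[0][0] across cycles:
  step 0 · PE0,0: acc=14; fwd→7 fwd↓14
  step 1 · PE0,0: acc=8; fwd→4 fwd↓8
OS [2×2] PE[0][0] across cycles:
  step 0 · PE0,0: acc=14; fwd→7 fwd↓2
  step 1 · PE0,0: acc=21; fwd→7 fwd↓1
RS [2×2] PE[0][0] across cycles:
  step 0 · PE0,0: acc=14; fwd→14 fwd↓2
  step 1 · PE0,0: acc=35; fwd→35 fwd↓5

dataflow = WS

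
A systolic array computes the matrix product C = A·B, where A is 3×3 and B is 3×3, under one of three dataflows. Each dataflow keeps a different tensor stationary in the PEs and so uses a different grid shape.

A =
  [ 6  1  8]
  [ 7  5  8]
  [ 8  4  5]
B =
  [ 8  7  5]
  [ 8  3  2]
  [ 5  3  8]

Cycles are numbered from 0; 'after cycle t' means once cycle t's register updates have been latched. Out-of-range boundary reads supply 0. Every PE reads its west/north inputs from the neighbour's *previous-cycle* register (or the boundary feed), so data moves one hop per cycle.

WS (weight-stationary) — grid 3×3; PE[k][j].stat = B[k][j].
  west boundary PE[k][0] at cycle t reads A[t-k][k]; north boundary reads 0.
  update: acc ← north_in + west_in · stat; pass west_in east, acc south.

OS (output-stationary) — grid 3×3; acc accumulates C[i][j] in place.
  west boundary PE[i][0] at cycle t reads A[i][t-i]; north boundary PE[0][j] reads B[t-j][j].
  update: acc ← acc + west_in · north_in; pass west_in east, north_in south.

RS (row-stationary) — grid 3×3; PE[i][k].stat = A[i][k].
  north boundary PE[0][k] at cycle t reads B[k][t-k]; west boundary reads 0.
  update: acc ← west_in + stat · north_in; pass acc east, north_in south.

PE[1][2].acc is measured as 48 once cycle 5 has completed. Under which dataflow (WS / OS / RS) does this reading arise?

Under WS (3×3), PE[1][2]:
  cycle 0: PE[1][2] → acc 0, east 0, south 0
  cycle 1: PE[1][2] → acc 0, east 0, south 0
  cycle 2: PE[1][2] → acc 0, east 0, south 0
  cycle 3: PE[1][2] → acc 32, east 1, south 32
  cycle 4: PE[1][2] → acc 45, east 5, south 45
  cycle 5: PE[1][2] → acc 48, east 4, south 48
Under OS (3×3), PE[1][2]:
  cycle 0: PE[1][2] → acc 0, east 0, south 0
  cycle 1: PE[1][2] → acc 0, east 0, south 0
  cycle 2: PE[1][2] → acc 0, east 0, south 0
  cycle 3: PE[1][2] → acc 35, east 7, south 5
  cycle 4: PE[1][2] → acc 45, east 5, south 2
  cycle 5: PE[1][2] → acc 109, east 8, south 8
Under RS (3×3), PE[1][2]:
  cycle 0: PE[1][2] → acc 0, east 0, south 0
  cycle 1: PE[1][2] → acc 0, east 0, south 0
  cycle 2: PE[1][2] → acc 0, east 0, south 0
  cycle 3: PE[1][2] → acc 136, east 136, south 5
  cycle 4: PE[1][2] → acc 88, east 88, south 3
  cycle 5: PE[1][2] → acc 109, east 109, south 8

dataflow = WS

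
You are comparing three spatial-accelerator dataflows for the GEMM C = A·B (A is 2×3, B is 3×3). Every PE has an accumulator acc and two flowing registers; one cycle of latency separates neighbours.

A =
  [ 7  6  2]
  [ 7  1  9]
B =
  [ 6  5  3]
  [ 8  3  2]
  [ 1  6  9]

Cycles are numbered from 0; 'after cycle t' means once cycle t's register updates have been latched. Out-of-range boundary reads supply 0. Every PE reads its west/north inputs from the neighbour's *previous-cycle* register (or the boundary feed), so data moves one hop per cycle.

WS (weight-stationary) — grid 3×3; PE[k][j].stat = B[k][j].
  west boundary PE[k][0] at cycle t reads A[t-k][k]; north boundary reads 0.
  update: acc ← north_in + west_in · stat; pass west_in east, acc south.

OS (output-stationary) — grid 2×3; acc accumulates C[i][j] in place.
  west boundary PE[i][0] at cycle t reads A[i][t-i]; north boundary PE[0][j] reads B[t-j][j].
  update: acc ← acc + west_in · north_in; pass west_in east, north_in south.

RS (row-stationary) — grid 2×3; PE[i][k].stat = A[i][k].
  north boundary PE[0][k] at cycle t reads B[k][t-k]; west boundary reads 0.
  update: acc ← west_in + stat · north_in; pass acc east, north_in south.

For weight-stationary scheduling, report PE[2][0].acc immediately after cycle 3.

WS 3×3: PE[2][0] cycle-by-cycle (with neighbour feeds):
  [0] (1,0) acc=0 (h:0 v:0)
  [0] (2,0) acc=0 (h:0 v:0)
  [1] (1,0) acc=90 (h:6 v:90)
  [1] (2,0) acc=0 (h:0 v:0)
  [2] (1,0) acc=50 (h:1 v:50)
  [2] (2,0) acc=92 (h:2 v:92)
  [3] (1,0) acc=0 (h:0 v:0)
  [3] (2,0) acc=59 (h:9 v:59)

PE[2][0].acc = 59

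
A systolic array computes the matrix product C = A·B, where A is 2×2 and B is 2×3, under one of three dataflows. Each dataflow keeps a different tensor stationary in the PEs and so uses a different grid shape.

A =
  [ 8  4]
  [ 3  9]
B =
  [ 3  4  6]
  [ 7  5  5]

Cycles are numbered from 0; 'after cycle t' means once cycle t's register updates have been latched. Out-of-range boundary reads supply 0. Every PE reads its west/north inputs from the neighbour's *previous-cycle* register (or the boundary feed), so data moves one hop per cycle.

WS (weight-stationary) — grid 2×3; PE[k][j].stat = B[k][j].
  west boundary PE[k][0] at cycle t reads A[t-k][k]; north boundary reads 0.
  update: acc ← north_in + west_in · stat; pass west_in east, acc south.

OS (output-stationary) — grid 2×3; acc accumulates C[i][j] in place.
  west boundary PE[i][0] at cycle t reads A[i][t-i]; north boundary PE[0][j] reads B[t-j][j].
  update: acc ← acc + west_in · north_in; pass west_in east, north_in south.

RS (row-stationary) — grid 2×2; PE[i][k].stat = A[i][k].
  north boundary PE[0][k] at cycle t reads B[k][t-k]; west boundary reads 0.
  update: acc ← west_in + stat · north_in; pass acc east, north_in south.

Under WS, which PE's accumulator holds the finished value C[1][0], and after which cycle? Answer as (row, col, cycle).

WS: C[1][0] accumulates in PE[1][0]:
  after 0 — PE[1][0] acc=0, pass-E 0, pass-S 0
  after 1 — PE[1][0] acc=52, pass-E 4, pass-S 52
  after 2 — PE[1][0] acc=72, pass-E 9, pass-S 72

(row, col, cycle) = (1, 0, 2)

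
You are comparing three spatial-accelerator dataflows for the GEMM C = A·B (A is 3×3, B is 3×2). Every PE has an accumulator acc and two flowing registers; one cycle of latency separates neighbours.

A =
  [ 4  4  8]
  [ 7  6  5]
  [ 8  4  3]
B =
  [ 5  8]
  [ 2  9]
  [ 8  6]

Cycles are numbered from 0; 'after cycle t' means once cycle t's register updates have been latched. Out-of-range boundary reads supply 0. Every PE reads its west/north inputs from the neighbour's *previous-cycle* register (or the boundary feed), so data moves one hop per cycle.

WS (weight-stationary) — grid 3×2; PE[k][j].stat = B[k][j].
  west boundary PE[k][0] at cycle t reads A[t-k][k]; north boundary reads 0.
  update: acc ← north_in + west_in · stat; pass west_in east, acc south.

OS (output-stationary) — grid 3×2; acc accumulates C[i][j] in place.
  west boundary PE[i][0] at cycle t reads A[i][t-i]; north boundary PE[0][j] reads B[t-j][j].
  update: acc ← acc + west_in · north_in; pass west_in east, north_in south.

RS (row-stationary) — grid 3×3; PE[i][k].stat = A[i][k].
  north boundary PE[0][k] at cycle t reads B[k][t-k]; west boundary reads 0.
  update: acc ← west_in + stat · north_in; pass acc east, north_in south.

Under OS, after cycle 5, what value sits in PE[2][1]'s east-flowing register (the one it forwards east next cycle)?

register = 3

Tracing OS — 3×2 array, target PE[2][1]:
  t=0 PE[1][1]: acc=0 h=0 v=0
  t=0 PE[2][0]: acc=0 h=0 v=0
  t=0 PE[2][1]: acc=0 h=0 v=0
  t=1 PE[1][1]: acc=0 h=0 v=0
  t=1 PE[2][0]: acc=0 h=0 v=0
  t=1 PE[2][1]: acc=0 h=0 v=0
  t=2 PE[1][1]: acc=56 h=7 v=8
  t=2 PE[2][0]: acc=40 h=8 v=5
  t=2 PE[2][1]: acc=0 h=0 v=0
  t=3 PE[1][1]: acc=110 h=6 v=9
  t=3 PE[2][0]: acc=48 h=4 v=2
  t=3 PE[2][1]: acc=64 h=8 v=8
  t=4 PE[1][1]: acc=140 h=5 v=6
  t=4 PE[2][0]: acc=72 h=3 v=8
  t=4 PE[2][1]: acc=100 h=4 v=9
  t=5 PE[1][1]: acc=140 h=0 v=0
  t=5 PE[2][0]: acc=72 h=0 v=0
  t=5 PE[2][1]: acc=118 h=3 v=6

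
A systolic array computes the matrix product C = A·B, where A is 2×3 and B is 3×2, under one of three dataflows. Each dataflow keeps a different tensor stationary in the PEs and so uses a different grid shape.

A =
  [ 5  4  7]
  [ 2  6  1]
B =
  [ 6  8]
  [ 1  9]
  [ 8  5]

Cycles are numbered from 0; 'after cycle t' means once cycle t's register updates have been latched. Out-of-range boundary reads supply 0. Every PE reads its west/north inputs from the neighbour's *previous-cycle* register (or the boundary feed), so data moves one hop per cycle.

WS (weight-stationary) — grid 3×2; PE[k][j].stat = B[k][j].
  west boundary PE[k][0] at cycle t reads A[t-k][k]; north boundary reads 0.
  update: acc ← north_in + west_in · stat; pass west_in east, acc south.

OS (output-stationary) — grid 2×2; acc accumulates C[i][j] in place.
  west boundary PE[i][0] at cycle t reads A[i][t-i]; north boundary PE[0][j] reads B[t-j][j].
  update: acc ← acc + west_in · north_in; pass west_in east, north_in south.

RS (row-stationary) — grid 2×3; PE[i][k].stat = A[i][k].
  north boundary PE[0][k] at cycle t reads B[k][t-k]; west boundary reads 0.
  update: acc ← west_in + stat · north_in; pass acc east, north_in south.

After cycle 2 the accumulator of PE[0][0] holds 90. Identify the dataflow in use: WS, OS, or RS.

dataflow = OS

WS (3×2 grid), PE[0][0]:
  cycle 0: PE[0][0] → acc 30, east 5, south 30
  cycle 1: PE[0][0] → acc 12, east 2, south 12
  cycle 2: PE[0][0] → acc 0, east 0, south 0
OS (2×2 grid), PE[0][0]:
  cycle 0: PE[0][0] → acc 30, east 5, south 6
  cycle 1: PE[0][0] → acc 34, east 4, south 1
  cycle 2: PE[0][0] → acc 90, east 7, south 8
RS (2×3 grid), PE[0][0]:
  cycle 0: PE[0][0] → acc 30, east 30, south 6
  cycle 1: PE[0][0] → acc 40, east 40, south 8
  cycle 2: PE[0][0] → acc 0, east 0, south 0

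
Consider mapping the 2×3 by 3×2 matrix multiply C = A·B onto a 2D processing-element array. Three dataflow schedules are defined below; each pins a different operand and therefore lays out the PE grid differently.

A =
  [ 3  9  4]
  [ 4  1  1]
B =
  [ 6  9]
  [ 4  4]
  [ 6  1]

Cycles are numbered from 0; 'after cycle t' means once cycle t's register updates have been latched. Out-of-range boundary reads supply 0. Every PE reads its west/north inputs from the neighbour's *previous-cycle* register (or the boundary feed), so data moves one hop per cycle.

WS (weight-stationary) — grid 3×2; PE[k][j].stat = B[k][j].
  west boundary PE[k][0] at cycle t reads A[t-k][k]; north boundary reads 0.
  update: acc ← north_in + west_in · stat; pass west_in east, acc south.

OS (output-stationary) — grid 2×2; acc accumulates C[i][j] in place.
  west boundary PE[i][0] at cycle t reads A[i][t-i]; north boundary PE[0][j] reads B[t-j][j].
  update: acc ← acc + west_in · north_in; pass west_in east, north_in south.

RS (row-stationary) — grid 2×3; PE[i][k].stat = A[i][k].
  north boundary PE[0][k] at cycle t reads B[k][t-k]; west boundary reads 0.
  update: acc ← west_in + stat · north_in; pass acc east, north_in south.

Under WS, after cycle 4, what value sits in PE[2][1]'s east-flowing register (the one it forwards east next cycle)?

WS on a 3×2 grid — tracing PE[2][1] and its feeders:
  step 0 · PE1,1: acc=0; fwd→0 fwd↓0
  step 0 · PE2,0: acc=0; fwd→0 fwd↓0
  step 0 · PE2,1: acc=0; fwd→0 fwd↓0
  step 1 · PE1,1: acc=0; fwd→0 fwd↓0
  step 1 · PE2,0: acc=0; fwd→0 fwd↓0
  step 1 · PE2,1: acc=0; fwd→0 fwd↓0
  step 2 · PE1,1: acc=63; fwd→9 fwd↓63
  step 2 · PE2,0: acc=78; fwd→4 fwd↓78
  step 2 · PE2,1: acc=0; fwd→0 fwd↓0
  step 3 · PE1,1: acc=40; fwd→1 fwd↓40
  step 3 · PE2,0: acc=34; fwd→1 fwd↓34
  step 3 · PE2,1: acc=67; fwd→4 fwd↓67
  step 4 · PE1,1: acc=0; fwd→0 fwd↓0
  step 4 · PE2,0: acc=0; fwd→0 fwd↓0
  step 4 · PE2,1: acc=41; fwd→1 fwd↓41

register = 1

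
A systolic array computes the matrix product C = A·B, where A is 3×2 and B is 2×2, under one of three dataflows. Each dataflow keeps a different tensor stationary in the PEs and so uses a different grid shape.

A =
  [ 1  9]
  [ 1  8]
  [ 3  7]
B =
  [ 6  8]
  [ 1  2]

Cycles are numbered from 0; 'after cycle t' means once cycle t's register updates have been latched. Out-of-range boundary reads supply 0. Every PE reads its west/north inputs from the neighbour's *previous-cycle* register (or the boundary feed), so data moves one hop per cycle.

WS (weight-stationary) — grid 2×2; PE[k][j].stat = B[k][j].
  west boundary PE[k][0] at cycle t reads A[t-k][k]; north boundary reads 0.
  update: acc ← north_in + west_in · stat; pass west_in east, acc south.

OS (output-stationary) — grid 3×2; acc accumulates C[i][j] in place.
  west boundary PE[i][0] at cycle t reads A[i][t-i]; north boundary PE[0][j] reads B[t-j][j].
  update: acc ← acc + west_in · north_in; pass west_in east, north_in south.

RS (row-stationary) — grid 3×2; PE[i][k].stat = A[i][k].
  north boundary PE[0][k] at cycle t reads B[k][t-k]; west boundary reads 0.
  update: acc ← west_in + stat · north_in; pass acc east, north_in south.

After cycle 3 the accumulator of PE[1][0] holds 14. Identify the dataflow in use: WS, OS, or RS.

Under WS (2×2), PE[1][0]:
  [0] (1,0) acc=0 (h:0 v:0)
  [1] (1,0) acc=15 (h:9 v:15)
  [2] (1,0) acc=14 (h:8 v:14)
  [3] (1,0) acc=25 (h:7 v:25)
Under OS (3×2), PE[1][0]:
  [0] (1,0) acc=0 (h:0 v:0)
  [1] (1,0) acc=6 (h:1 v:6)
  [2] (1,0) acc=14 (h:8 v:1)
  [3] (1,0) acc=14 (h:0 v:0)
Under RS (3×2), PE[1][0]:
  [0] (1,0) acc=0 (h:0 v:0)
  [1] (1,0) acc=6 (h:6 v:6)
  [2] (1,0) acc=8 (h:8 v:8)
  [3] (1,0) acc=0 (h:0 v:0)

dataflow = OS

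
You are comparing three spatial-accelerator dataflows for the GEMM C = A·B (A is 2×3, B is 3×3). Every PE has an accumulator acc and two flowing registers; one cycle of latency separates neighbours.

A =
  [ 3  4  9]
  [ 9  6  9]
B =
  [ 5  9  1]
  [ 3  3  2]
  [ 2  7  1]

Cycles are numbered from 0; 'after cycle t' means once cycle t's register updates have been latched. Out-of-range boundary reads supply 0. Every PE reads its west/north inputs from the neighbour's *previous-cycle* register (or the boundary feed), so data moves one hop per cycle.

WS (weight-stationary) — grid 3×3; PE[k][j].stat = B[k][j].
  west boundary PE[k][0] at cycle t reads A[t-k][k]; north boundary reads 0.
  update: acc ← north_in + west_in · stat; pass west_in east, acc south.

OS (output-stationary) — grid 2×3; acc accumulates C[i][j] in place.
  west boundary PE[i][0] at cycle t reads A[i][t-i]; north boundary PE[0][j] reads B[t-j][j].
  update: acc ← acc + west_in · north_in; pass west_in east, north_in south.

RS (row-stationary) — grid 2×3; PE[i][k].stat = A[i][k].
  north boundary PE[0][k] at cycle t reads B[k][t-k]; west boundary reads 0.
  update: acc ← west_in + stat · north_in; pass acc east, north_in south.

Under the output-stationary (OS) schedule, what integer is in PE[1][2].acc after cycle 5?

OS (2×3). Following PE[1][2] plus its west/north inputs:
  step 0 · PE0,2: acc=0; fwd→0 fwd↓0
  step 0 · PE1,1: acc=0; fwd→0 fwd↓0
  step 0 · PE1,2: acc=0; fwd→0 fwd↓0
  step 1 · PE0,2: acc=0; fwd→0 fwd↓0
  step 1 · PE1,1: acc=0; fwd→0 fwd↓0
  step 1 · PE1,2: acc=0; fwd→0 fwd↓0
  step 2 · PE0,2: acc=3; fwd→3 fwd↓1
  step 2 · PE1,1: acc=81; fwd→9 fwd↓9
  step 2 · PE1,2: acc=0; fwd→0 fwd↓0
  step 3 · PE0,2: acc=11; fwd→4 fwd↓2
  step 3 · PE1,1: acc=99; fwd→6 fwd↓3
  step 3 · PE1,2: acc=9; fwd→9 fwd↓1
  step 4 · PE0,2: acc=20; fwd→9 fwd↓1
  step 4 · PE1,1: acc=162; fwd→9 fwd↓7
  step 4 · PE1,2: acc=21; fwd→6 fwd↓2
  step 5 · PE0,2: acc=20; fwd→0 fwd↓0
  step 5 · PE1,1: acc=162; fwd→0 fwd↓0
  step 5 · PE1,2: acc=30; fwd→9 fwd↓1

PE[1][2].acc = 30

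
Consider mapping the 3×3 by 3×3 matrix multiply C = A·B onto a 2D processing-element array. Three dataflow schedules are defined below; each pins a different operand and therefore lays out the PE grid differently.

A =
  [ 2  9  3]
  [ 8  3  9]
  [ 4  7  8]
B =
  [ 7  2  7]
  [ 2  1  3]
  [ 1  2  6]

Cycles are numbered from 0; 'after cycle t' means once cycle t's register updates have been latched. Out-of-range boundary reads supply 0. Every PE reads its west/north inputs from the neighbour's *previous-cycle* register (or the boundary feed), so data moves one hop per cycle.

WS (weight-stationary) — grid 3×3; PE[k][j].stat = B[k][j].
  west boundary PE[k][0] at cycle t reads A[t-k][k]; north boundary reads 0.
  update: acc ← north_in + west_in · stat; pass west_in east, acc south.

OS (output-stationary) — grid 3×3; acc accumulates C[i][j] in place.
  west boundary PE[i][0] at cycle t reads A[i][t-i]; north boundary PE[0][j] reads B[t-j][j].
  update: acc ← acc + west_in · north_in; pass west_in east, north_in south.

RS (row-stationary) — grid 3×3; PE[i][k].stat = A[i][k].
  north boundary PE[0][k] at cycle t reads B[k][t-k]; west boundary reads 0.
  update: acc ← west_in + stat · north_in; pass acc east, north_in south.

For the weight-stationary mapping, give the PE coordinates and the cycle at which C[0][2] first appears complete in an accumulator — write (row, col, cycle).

(row, col, cycle) = (2, 2, 4)

WS — PE[2][2] is where C[0][2] collects:
  [0] (2,2) acc=0 (h:0 v:0)
  [1] (2,2) acc=0 (h:0 v:0)
  [2] (2,2) acc=0 (h:0 v:0)
  [3] (2,2) acc=0 (h:0 v:0)
  [4] (2,2) acc=59 (h:3 v:59)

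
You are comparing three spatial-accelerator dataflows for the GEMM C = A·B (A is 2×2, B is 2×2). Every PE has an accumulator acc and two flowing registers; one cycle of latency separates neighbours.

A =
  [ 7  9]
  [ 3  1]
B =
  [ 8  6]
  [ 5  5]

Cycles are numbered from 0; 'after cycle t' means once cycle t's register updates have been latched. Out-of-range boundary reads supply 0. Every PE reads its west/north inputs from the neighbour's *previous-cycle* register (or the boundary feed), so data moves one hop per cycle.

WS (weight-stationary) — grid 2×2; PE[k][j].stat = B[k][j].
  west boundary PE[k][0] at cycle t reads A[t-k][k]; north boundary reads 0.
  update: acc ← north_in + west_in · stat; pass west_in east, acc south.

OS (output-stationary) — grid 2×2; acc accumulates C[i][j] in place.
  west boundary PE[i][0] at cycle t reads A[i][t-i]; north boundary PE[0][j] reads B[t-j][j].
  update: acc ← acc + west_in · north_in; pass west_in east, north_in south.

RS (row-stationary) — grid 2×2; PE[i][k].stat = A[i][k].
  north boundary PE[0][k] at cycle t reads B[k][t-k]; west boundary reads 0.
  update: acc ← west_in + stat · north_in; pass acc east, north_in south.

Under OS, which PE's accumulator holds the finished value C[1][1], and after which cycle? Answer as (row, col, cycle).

OS — PE[1][1] is where C[1][1] collects:
  @0  [1,1]  acc 0  |  →0  ↓0
  @1  [1,1]  acc 0  |  →0  ↓0
  @2  [1,1]  acc 18  |  →3  ↓6
  @3  [1,1]  acc 23  |  →1  ↓5

(row, col, cycle) = (1, 1, 3)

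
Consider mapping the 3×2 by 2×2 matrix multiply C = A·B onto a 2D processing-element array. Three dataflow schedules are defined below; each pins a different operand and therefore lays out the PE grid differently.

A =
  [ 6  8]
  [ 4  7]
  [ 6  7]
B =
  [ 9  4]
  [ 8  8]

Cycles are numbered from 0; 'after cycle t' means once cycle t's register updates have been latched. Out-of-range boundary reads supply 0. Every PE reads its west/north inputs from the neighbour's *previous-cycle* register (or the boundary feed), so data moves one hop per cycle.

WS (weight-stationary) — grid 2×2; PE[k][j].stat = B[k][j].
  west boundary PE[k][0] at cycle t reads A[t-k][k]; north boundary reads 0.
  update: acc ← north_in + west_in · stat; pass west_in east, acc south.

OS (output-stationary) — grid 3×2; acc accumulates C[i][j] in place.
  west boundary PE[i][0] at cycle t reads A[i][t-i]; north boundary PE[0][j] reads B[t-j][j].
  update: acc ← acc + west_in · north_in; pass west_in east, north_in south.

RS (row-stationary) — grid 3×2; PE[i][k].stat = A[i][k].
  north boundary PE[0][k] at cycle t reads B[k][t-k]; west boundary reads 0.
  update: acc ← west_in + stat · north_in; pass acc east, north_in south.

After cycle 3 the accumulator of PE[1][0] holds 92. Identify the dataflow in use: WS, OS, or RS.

dataflow = OS

— WS: 2×2; PE[1][0] trace:
  step 0 · PE1,0: acc=0; fwd→0 fwd↓0
  step 1 · PE1,0: acc=118; fwd→8 fwd↓118
  step 2 · PE1,0: acc=92; fwd→7 fwd↓92
  step 3 · PE1,0: acc=110; fwd→7 fwd↓110
— OS: 3×2; PE[1][0] trace:
  step 0 · PE1,0: acc=0; fwd→0 fwd↓0
  step 1 · PE1,0: acc=36; fwd→4 fwd↓9
  step 2 · PE1,0: acc=92; fwd→7 fwd↓8
  step 3 · PE1,0: acc=92; fwd→0 fwd↓0
— RS: 3×2; PE[1][0] trace:
  step 0 · PE1,0: acc=0; fwd→0 fwd↓0
  step 1 · PE1,0: acc=36; fwd→36 fwd↓9
  step 2 · PE1,0: acc=16; fwd→16 fwd↓4
  step 3 · PE1,0: acc=0; fwd→0 fwd↓0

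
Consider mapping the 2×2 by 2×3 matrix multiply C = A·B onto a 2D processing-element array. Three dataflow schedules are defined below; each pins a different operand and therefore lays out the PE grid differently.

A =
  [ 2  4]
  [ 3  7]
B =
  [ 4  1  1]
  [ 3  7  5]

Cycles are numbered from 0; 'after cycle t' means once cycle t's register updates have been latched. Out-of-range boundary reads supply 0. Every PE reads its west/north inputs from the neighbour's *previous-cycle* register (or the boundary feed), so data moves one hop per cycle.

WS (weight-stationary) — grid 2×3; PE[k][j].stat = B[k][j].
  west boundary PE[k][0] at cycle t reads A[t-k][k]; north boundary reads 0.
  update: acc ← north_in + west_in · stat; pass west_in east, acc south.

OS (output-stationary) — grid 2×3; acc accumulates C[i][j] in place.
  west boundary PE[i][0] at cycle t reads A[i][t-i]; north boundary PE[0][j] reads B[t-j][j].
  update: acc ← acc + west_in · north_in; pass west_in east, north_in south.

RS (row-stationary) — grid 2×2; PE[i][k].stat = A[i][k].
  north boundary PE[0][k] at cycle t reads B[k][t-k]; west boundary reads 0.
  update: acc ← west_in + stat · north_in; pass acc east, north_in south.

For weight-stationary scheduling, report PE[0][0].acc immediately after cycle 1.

WS on a 2×3 grid — tracing PE[0][0] and its feeders:
  0: (0,0).acc=8  regs=<2,8>
  1: (0,0).acc=12  regs=<3,12>

PE[0][0].acc = 12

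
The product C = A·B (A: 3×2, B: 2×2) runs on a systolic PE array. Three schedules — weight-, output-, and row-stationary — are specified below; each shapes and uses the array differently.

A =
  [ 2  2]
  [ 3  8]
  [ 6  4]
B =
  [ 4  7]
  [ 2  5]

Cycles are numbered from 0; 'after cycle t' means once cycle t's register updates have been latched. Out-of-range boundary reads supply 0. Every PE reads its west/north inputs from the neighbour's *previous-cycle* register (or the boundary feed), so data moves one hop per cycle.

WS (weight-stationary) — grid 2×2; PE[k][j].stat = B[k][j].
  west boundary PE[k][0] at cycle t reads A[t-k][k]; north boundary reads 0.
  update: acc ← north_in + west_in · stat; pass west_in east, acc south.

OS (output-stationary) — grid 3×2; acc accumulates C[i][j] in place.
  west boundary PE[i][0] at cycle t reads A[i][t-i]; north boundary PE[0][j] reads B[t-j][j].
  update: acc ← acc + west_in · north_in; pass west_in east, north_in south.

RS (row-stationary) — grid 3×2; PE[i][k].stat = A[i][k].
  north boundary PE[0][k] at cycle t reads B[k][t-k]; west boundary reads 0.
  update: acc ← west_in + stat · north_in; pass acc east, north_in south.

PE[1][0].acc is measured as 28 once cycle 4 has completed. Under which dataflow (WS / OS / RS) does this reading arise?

dataflow = OS

Under WS (2×2), PE[1][0]:
  after 0 — PE[1][0] acc=0, pass-E 0, pass-S 0
  after 1 — PE[1][0] acc=12, pass-E 2, pass-S 12
  after 2 — PE[1][0] acc=28, pass-E 8, pass-S 28
  after 3 — PE[1][0] acc=32, pass-E 4, pass-S 32
  after 4 — PE[1][0] acc=0, pass-E 0, pass-S 0
Under OS (3×2), PE[1][0]:
  after 0 — PE[1][0] acc=0, pass-E 0, pass-S 0
  after 1 — PE[1][0] acc=12, pass-E 3, pass-S 4
  after 2 — PE[1][0] acc=28, pass-E 8, pass-S 2
  after 3 — PE[1][0] acc=28, pass-E 0, pass-S 0
  after 4 — PE[1][0] acc=28, pass-E 0, pass-S 0
Under RS (3×2), PE[1][0]:
  after 0 — PE[1][0] acc=0, pass-E 0, pass-S 0
  after 1 — PE[1][0] acc=12, pass-E 12, pass-S 4
  after 2 — PE[1][0] acc=21, pass-E 21, pass-S 7
  after 3 — PE[1][0] acc=0, pass-E 0, pass-S 0
  after 4 — PE[1][0] acc=0, pass-E 0, pass-S 0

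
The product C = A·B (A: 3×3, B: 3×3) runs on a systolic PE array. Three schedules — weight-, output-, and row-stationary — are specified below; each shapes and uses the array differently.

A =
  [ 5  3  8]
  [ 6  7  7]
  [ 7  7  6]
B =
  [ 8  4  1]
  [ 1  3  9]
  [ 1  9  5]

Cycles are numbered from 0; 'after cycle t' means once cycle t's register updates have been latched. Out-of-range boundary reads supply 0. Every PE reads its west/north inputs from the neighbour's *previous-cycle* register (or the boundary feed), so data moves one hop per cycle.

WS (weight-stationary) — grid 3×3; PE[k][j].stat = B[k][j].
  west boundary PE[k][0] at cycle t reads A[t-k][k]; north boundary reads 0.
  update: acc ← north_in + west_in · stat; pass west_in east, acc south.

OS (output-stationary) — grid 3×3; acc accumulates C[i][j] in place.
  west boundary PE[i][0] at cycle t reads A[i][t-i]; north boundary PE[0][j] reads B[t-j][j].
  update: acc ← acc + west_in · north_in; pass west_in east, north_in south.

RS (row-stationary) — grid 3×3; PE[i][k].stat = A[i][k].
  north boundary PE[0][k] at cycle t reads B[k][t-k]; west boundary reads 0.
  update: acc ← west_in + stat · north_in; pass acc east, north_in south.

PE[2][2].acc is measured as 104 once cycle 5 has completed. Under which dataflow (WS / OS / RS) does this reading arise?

— WS: 3×3; PE[2][2] trace:
  after 0 — PE[2][2] acc=0, pass-E 0, pass-S 0
  after 1 — PE[2][2] acc=0, pass-E 0, pass-S 0
  after 2 — PE[2][2] acc=0, pass-E 0, pass-S 0
  after 3 — PE[2][2] acc=0, pass-E 0, pass-S 0
  after 4 — PE[2][2] acc=72, pass-E 8, pass-S 72
  after 5 — PE[2][2] acc=104, pass-E 7, pass-S 104
— OS: 3×3; PE[2][2] trace:
  after 0 — PE[2][2] acc=0, pass-E 0, pass-S 0
  after 1 — PE[2][2] acc=0, pass-E 0, pass-S 0
  after 2 — PE[2][2] acc=0, pass-E 0, pass-S 0
  after 3 — PE[2][2] acc=0, pass-E 0, pass-S 0
  after 4 — PE[2][2] acc=7, pass-E 7, pass-S 1
  after 5 — PE[2][2] acc=70, pass-E 7, pass-S 9
— RS: 3×3; PE[2][2] trace:
  after 0 — PE[2][2] acc=0, pass-E 0, pass-S 0
  after 1 — PE[2][2] acc=0, pass-E 0, pass-S 0
  after 2 — PE[2][2] acc=0, pass-E 0, pass-S 0
  after 3 — PE[2][2] acc=0, pass-E 0, pass-S 0
  after 4 — PE[2][2] acc=69, pass-E 69, pass-S 1
  after 5 — PE[2][2] acc=103, pass-E 103, pass-S 9

dataflow = WS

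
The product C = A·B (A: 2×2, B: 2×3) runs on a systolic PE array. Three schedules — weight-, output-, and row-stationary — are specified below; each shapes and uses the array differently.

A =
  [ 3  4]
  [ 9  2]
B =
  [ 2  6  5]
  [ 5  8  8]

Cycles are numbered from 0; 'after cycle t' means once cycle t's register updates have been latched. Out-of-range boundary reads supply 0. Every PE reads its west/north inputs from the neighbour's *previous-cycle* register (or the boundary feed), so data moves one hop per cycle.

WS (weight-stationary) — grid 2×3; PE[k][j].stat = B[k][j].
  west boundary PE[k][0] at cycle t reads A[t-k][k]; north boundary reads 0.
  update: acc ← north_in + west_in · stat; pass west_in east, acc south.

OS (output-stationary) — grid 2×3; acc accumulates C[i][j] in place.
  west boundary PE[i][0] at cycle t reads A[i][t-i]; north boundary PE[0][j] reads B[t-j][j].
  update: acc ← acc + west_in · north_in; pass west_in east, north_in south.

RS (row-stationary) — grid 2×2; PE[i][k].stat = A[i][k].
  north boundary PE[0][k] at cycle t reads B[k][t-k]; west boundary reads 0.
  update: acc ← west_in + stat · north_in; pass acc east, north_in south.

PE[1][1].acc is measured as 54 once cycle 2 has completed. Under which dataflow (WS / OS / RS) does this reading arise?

dataflow = OS

Under WS (2×3), PE[1][1]:
  cycle 0: PE[1][1] → acc 0, east 0, south 0
  cycle 1: PE[1][1] → acc 0, east 0, south 0
  cycle 2: PE[1][1] → acc 50, east 4, south 50
Under OS (2×3), PE[1][1]:
  cycle 0: PE[1][1] → acc 0, east 0, south 0
  cycle 1: PE[1][1] → acc 0, east 0, south 0
  cycle 2: PE[1][1] → acc 54, east 9, south 6
Under RS (2×2), PE[1][1]:
  cycle 0: PE[1][1] → acc 0, east 0, south 0
  cycle 1: PE[1][1] → acc 0, east 0, south 0
  cycle 2: PE[1][1] → acc 28, east 28, south 5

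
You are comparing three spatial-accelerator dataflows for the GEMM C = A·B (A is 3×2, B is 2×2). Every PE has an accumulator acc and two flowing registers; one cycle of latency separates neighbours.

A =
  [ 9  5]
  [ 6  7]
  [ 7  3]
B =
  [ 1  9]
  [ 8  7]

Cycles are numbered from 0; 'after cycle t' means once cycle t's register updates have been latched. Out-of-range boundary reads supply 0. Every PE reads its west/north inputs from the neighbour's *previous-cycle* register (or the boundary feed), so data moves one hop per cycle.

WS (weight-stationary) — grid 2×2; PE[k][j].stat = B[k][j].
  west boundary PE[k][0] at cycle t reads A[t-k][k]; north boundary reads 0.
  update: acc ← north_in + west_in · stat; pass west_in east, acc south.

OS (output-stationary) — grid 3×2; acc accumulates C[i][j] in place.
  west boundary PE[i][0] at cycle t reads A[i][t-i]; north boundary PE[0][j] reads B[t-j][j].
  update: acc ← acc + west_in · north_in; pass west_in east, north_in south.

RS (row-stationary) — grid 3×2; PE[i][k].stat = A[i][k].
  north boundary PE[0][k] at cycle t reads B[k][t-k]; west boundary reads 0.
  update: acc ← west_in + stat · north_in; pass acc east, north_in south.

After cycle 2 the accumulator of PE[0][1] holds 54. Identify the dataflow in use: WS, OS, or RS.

— WS: 2×2; PE[0][1] trace:
  c0 r0c1: 0 / 0 / 0
  c1 r0c1: 81 / 9 / 81
  c2 r0c1: 54 / 6 / 54
— OS: 3×2; PE[0][1] trace:
  c0 r0c1: 0 / 0 / 0
  c1 r0c1: 81 / 9 / 9
  c2 r0c1: 116 / 5 / 7
— RS: 3×2; PE[0][1] trace:
  c0 r0c1: 0 / 0 / 0
  c1 r0c1: 49 / 49 / 8
  c2 r0c1: 116 / 116 / 7

dataflow = WS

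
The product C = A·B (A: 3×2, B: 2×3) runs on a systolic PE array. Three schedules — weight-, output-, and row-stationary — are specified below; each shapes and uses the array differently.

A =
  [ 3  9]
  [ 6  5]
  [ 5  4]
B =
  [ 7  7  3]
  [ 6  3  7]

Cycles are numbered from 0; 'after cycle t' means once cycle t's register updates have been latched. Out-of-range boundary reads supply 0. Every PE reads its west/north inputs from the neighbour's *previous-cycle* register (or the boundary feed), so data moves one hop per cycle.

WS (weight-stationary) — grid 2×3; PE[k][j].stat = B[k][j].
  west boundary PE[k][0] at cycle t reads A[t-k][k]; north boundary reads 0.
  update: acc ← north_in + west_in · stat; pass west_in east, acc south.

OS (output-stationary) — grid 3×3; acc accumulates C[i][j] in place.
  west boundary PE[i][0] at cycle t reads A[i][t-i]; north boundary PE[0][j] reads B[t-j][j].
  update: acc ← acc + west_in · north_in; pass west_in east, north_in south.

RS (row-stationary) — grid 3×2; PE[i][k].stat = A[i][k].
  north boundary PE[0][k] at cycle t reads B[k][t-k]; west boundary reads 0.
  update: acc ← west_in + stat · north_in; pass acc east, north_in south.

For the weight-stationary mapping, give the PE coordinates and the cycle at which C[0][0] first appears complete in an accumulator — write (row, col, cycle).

(row, col, cycle) = (1, 0, 1)

Under WS, C[0][0] lands at PE[1][0]:
  @0  [1,0]  acc 0  |  →0  ↓0
  @1  [1,0]  acc 75  |  →9  ↓75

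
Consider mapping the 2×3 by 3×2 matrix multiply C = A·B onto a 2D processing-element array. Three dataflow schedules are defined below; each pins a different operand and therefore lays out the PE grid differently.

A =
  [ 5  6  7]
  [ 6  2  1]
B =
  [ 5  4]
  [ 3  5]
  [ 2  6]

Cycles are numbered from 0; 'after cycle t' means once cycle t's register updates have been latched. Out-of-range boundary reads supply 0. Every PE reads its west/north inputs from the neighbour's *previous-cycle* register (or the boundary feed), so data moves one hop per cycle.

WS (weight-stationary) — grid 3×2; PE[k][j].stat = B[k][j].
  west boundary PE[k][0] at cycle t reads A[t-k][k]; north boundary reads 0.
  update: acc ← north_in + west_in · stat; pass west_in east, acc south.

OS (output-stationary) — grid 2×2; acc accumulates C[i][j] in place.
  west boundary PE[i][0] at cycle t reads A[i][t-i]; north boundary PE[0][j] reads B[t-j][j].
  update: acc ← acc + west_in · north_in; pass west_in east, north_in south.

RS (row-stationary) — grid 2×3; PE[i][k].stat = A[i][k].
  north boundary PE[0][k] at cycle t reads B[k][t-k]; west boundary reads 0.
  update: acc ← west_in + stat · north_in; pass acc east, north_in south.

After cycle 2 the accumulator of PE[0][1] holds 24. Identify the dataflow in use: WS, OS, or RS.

dataflow = WS

WS [3×2] PE[0][1] across cycles:
  cycle 0: PE[0][1] → acc 0, east 0, south 0
  cycle 1: PE[0][1] → acc 20, east 5, south 20
  cycle 2: PE[0][1] → acc 24, east 6, south 24
OS [2×2] PE[0][1] across cycles:
  cycle 0: PE[0][1] → acc 0, east 0, south 0
  cycle 1: PE[0][1] → acc 20, east 5, south 4
  cycle 2: PE[0][1] → acc 50, east 6, south 5
RS [2×3] PE[0][1] across cycles:
  cycle 0: PE[0][1] → acc 0, east 0, south 0
  cycle 1: PE[0][1] → acc 43, east 43, south 3
  cycle 2: PE[0][1] → acc 50, east 50, south 5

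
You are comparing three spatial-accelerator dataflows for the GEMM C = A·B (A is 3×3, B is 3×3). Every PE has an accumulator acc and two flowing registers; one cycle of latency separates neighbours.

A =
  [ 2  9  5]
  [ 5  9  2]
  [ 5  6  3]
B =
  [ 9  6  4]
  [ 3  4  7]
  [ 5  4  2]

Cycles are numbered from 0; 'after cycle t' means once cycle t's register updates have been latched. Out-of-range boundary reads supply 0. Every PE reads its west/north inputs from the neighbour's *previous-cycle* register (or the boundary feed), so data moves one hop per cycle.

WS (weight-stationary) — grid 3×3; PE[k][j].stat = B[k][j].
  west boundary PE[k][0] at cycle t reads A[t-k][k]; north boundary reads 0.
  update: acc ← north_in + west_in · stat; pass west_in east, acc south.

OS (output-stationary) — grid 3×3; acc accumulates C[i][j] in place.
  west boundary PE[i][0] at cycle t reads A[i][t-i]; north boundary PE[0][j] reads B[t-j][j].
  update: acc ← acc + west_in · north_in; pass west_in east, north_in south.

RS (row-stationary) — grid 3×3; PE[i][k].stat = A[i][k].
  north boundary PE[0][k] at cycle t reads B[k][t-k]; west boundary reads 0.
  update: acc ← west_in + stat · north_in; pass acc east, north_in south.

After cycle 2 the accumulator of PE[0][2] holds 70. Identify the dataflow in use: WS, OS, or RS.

dataflow = RS

— WS: 3×3; PE[0][2] trace:
  cycle 0: PE[0][2] → acc 0, east 0, south 0
  cycle 1: PE[0][2] → acc 0, east 0, south 0
  cycle 2: PE[0][2] → acc 8, east 2, south 8
— OS: 3×3; PE[0][2] trace:
  cycle 0: PE[0][2] → acc 0, east 0, south 0
  cycle 1: PE[0][2] → acc 0, east 0, south 0
  cycle 2: PE[0][2] → acc 8, east 2, south 4
— RS: 3×3; PE[0][2] trace:
  cycle 0: PE[0][2] → acc 0, east 0, south 0
  cycle 1: PE[0][2] → acc 0, east 0, south 0
  cycle 2: PE[0][2] → acc 70, east 70, south 5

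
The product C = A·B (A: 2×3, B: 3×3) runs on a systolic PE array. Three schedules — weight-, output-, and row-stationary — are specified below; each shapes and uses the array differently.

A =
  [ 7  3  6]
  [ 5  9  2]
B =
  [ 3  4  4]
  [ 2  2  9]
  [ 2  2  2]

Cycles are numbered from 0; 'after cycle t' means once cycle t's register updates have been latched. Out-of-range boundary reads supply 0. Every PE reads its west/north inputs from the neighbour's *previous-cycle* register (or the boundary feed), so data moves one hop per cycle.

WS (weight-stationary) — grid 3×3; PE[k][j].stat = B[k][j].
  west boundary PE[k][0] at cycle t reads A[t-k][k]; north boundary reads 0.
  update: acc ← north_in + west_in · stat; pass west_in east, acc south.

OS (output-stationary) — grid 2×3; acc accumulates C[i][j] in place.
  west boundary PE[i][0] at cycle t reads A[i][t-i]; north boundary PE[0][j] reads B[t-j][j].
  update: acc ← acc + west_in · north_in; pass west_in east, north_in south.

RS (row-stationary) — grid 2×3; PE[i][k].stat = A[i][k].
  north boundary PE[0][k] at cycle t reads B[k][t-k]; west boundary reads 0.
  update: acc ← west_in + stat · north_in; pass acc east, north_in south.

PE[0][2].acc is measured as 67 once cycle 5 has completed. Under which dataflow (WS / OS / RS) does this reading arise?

Under WS (3×3), PE[0][2]:
  cycle 0: PE[0][2] → acc 0, east 0, south 0
  cycle 1: PE[0][2] → acc 0, east 0, south 0
  cycle 2: PE[0][2] → acc 28, east 7, south 28
  cycle 3: PE[0][2] → acc 20, east 5, south 20
  cycle 4: PE[0][2] → acc 0, east 0, south 0
  cycle 5: PE[0][2] → acc 0, east 0, south 0
Under OS (2×3), PE[0][2]:
  cycle 0: PE[0][2] → acc 0, east 0, south 0
  cycle 1: PE[0][2] → acc 0, east 0, south 0
  cycle 2: PE[0][2] → acc 28, east 7, south 4
  cycle 3: PE[0][2] → acc 55, east 3, south 9
  cycle 4: PE[0][2] → acc 67, east 6, south 2
  cycle 5: PE[0][2] → acc 67, east 0, south 0
Under RS (2×3), PE[0][2]:
  cycle 0: PE[0][2] → acc 0, east 0, south 0
  cycle 1: PE[0][2] → acc 0, east 0, south 0
  cycle 2: PE[0][2] → acc 39, east 39, south 2
  cycle 3: PE[0][2] → acc 46, east 46, south 2
  cycle 4: PE[0][2] → acc 67, east 67, south 2
  cycle 5: PE[0][2] → acc 0, east 0, south 0

dataflow = OS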